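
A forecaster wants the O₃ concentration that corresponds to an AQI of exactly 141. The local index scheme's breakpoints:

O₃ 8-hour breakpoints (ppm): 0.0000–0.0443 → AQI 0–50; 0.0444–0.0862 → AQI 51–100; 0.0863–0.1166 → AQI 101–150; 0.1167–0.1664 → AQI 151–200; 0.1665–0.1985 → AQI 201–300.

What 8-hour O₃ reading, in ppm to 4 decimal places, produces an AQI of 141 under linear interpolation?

0.1110

AQI 141 lies in the 101–150 band, which corresponds to 0.0863–0.1166 ppm.
C = 0.0863 + (141−101)×(0.1166−0.0863)/(150−101) = 0.0863 + 40×0.0303/49 ≈ 0.111035 ppm → 0.1110 ppm to 4 dp.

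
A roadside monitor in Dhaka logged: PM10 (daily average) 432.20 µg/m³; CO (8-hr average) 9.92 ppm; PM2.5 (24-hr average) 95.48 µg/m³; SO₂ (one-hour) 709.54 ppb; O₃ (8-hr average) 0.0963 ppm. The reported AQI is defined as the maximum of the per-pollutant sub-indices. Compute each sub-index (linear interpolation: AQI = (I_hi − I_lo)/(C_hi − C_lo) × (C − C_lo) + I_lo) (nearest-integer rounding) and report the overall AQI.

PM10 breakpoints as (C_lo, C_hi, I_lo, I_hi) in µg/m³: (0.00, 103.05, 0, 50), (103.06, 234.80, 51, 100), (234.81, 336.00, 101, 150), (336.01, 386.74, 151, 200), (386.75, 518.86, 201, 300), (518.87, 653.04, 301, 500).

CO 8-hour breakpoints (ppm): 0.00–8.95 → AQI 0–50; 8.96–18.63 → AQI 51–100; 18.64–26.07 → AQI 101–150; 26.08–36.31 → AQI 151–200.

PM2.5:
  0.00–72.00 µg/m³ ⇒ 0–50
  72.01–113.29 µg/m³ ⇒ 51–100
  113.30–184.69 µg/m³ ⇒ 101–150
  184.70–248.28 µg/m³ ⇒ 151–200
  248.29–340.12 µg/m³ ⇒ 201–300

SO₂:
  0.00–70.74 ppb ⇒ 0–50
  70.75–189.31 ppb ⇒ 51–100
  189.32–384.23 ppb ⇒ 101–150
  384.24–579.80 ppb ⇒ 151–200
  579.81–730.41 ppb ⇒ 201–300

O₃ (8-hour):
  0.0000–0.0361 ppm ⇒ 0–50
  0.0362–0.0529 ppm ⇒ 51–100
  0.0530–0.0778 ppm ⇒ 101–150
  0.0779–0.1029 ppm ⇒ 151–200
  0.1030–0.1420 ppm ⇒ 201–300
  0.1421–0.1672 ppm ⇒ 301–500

286

PM10: 432.20 lies in 386.75–518.86, so I_lo=201, I_hi=300, C_lo=386.75, C_hi=518.86.
(300−201)/(518.86−386.75) × (432.20−386.75) + 201 = 99/132.11 × 45.45 + 201 ≈ 235.06 → 235.
CO: row 8.96–18.63 (AQI 51–100). (100−51)·(9.92−8.96)/(18.63−8.96) + 51 = 49·0.96/9.67 + 51 ≈ 55.86 → 56.
PM2.5 95.48: bracket 72.01–113.29 → index 51–100; slope 49/41.28, offset 23.47.
AQI = 51 + 49/41.28·23.47 ≈ 78.86 ⇒ 79.
SO₂: 709.54 ∈ [579.81, 730.41] ↔ index [201, 300].
201 + (709.54−579.81)·(300−201)/(730.41−579.81) = 201 + 129.73·99/150.60 ≈ 286.28, so AQI = 286.
O₃: 0.0963 lies in 0.0779–0.1029, so I_lo=151, I_hi=200, C_lo=0.0779, C_hi=0.1029.
(200−151)/(0.1029−0.0779) × (0.0963−0.0779) + 151 = 49/0.0250 × 0.0184 + 151 ≈ 187.06 → 187.
Sub-indices: PM10→235, CO→56, PM2.5→79, SO₂→286, O₃→187. Overall AQI = max = 286; dominant pollutant is SO₂.
AQI 286: Very Unhealthy.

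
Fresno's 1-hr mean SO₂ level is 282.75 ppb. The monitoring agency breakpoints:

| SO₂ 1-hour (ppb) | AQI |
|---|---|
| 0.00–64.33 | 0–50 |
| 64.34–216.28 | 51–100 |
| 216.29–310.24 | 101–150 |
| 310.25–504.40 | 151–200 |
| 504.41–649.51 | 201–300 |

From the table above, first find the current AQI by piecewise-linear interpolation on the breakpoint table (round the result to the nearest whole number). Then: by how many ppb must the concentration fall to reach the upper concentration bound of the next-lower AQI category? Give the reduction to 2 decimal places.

SO₂: row 216.29–310.24 (AQI 101–150). (150−101)·(282.75−216.29)/(310.24−216.29) + 101 = 49·66.46/93.95 + 101 ≈ 135.66 → 136.
Current AQI 136 is in the Unhealthy for Sensitive Groups range (101–150). The next-lower category tops out at AQI 100, whose upper concentration bound is 216.28 ppb.
Reduction needed = 282.75 − 216.28 = 66.47 ppb.

66.47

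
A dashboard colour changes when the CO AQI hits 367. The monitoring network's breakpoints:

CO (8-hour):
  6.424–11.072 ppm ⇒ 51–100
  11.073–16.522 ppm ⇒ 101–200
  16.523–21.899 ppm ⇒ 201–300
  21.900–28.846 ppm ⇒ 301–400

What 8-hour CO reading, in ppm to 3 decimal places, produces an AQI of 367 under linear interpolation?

AQI 367 lies in the 301–400 band, which corresponds to 21.900–28.846 ppm.
C = 21.900 + (367−301)×(28.846−21.900)/(400−301) = 21.900 + 66×6.946/99 ≈ 26.53067 ppm → 26.531 ppm to 3 dp.

26.531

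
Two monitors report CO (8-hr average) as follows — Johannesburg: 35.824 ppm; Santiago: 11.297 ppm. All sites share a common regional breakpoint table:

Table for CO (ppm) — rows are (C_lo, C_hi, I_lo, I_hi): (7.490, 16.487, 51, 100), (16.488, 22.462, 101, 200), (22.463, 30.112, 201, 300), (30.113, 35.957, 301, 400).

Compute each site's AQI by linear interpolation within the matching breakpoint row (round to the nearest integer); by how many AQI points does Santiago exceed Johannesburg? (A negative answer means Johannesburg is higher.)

Johannesburg: row 30.113–35.957 (AQI 301–400). (400−301)·(35.824−30.113)/(35.957−30.113) + 301 = 99·5.711/5.844 + 301 ≈ 397.75 → 398.
Santiago: row 7.490–16.487 (AQI 51–100). (100−51)·(11.297−7.490)/(16.487−7.490) + 51 = 49·3.807/8.997 + 51 ≈ 71.73 → 72.
AQIs: Johannesburg=398, Santiago=72. Santiago (72) − Johannesburg (398) = -326.

-326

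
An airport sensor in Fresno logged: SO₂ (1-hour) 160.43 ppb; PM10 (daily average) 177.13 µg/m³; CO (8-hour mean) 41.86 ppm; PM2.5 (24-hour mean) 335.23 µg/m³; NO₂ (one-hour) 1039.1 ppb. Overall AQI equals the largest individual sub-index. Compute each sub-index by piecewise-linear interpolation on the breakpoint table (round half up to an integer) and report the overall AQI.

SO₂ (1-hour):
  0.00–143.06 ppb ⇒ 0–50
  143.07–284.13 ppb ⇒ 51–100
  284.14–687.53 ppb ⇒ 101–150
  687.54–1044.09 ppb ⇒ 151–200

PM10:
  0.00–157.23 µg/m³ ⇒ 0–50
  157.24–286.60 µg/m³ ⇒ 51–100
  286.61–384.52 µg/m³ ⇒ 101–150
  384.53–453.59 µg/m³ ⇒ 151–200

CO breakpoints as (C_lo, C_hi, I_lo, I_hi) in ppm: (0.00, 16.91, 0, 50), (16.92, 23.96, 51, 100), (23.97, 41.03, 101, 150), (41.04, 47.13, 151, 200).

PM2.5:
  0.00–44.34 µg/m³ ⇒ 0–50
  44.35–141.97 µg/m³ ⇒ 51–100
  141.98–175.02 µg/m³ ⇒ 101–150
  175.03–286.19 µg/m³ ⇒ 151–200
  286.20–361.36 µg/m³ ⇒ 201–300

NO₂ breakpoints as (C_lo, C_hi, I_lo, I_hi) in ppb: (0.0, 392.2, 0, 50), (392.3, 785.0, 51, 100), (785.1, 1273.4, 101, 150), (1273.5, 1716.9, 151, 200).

SO₂: 160.43 ∈ [143.07, 284.13] ↔ index [51, 100].
51 + (160.43−143.07)·(100−51)/(284.13−143.07) = 51 + 17.36·49/141.06 ≈ 57.03, so AQI = 57.
PM10: row 157.24–286.60 (AQI 51–100). (100−51)·(177.13−157.24)/(286.60−157.24) + 51 = 49·19.89/129.36 + 51 ≈ 58.53 → 59.
CO: 41.86 lies in 41.04–47.13, so I_lo=151, I_hi=200, C_lo=41.04, C_hi=47.13.
(200−151)/(47.13−41.04) × (41.86−41.04) + 151 = 49/6.09 × 0.82 + 151 ≈ 157.60 → 158.
PM2.5: 335.23 lies in 286.20–361.36, so I_lo=201, I_hi=300, C_lo=286.20, C_hi=361.36.
(300−201)/(361.36−286.20) × (335.23−286.20) + 201 = 99/75.16 × 49.03 + 201 ≈ 265.58 → 266.
NO₂: 1039.1 lies in 785.1–1273.4, so I_lo=101, I_hi=150, C_lo=785.1, C_hi=1273.4.
(150−101)/(1273.4−785.1) × (1039.1−785.1) + 101 = 49/488.3 × 254.0 + 101 ≈ 126.49 → 126.
Sub-indices: SO₂→57, PM10→59, CO→158, PM2.5→266, NO₂→126. Overall AQI = max = 266; dominant pollutant is PM2.5.

266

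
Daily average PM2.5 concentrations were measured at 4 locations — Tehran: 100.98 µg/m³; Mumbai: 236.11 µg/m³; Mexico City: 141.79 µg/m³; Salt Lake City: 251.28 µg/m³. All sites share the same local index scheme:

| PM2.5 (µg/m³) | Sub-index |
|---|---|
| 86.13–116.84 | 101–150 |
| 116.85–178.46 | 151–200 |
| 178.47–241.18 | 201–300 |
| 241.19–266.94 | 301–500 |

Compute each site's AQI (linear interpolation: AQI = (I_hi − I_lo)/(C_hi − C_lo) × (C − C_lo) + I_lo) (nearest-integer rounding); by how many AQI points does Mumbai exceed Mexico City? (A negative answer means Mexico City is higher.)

Tehran: row 86.13–116.84 (AQI 101–150). (150−101)·(100.98−86.13)/(116.84−86.13) + 101 = 49·14.85/30.71 + 101 ≈ 124.69 → 125.
Mumbai 236.11: bracket 178.47–241.18 → index 201–300; slope 99/62.71, offset 57.64.
AQI = 201 + 99/62.71·57.64 ≈ 292.00 ⇒ 292.
Mexico City 141.79: bracket 116.85–178.46 → index 151–200; slope 49/61.61, offset 24.94.
AQI = 151 + 49/61.61·24.94 ≈ 170.84 ⇒ 171.
Salt Lake City: 251.28 lies in 241.19–266.94, so I_lo=301, I_hi=500, C_lo=241.19, C_hi=266.94.
(500−301)/(266.94−241.19) × (251.28−241.19) + 301 = 199/25.75 × 10.09 + 301 ≈ 378.98 → 379.
AQIs: Tehran=125, Mumbai=292, Mexico City=171, Salt Lake City=379. Mumbai (292) − Mexico City (171) = 121.

121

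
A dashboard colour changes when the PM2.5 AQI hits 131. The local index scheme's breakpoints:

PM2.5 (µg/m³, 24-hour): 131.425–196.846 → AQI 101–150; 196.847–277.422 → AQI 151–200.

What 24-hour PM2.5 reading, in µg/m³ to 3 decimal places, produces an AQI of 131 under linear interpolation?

171.479

AQI 131 lies in the 101–150 band, which corresponds to 131.425–196.846 µg/m³.
C = 131.425 + (131−101)×(196.846−131.425)/(150−101) = 131.425 + 30×65.421/49 ≈ 171.47867 µg/m³ → 171.479 µg/m³ to 3 dp.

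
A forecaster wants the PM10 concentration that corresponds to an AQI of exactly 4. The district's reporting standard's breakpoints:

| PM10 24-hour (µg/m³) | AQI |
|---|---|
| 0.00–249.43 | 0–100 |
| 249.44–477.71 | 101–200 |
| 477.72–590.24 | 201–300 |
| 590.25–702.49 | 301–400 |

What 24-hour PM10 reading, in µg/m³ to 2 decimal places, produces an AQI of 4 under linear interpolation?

9.98

AQI 4 lies in the 0–100 band, which corresponds to 0.00–249.43 µg/m³.
C = 0.00 + (4−0)×(249.43−0.00)/(100−0) = 0.00 + 4×249.43/100 ≈ 9.9772 µg/m³ → 9.98 µg/m³ to 2 dp.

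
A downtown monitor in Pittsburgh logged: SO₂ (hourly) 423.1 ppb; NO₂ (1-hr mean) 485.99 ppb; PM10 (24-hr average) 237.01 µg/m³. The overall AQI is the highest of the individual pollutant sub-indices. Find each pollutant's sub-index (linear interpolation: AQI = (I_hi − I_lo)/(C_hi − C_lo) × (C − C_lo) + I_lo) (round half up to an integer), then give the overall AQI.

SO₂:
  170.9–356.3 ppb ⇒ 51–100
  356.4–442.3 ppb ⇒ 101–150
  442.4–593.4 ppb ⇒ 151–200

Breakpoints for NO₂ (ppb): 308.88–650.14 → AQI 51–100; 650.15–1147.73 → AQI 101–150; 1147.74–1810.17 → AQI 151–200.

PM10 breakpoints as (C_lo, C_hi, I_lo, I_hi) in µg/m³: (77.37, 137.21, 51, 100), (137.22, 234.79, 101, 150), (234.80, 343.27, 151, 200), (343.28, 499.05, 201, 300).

SO₂: 423.1 lies in 356.4–442.3, so I_lo=101, I_hi=150, C_lo=356.4, C_hi=442.3.
(150−101)/(442.3−356.4) × (423.1−356.4) + 101 = 49/85.9 × 66.7 + 101 ≈ 139.05 → 139.
NO₂: 485.99 lies in 308.88–650.14, so I_lo=51, I_hi=100, C_lo=308.88, C_hi=650.14.
(100−51)/(650.14−308.88) × (485.99−308.88) + 51 = 49/341.26 × 177.11 + 51 ≈ 76.43 → 76.
PM10: 237.01 ∈ [234.80, 343.27] ↔ index [151, 200].
151 + (237.01−234.80)·(200−151)/(343.27−234.80) = 151 + 2.21·49/108.47 ≈ 152.00, so AQI = 152.
Sub-indices: SO₂→139, NO₂→76, PM10→152. Overall AQI = max = 152; dominant pollutant is PM10.
AQI 152: Unhealthy.

152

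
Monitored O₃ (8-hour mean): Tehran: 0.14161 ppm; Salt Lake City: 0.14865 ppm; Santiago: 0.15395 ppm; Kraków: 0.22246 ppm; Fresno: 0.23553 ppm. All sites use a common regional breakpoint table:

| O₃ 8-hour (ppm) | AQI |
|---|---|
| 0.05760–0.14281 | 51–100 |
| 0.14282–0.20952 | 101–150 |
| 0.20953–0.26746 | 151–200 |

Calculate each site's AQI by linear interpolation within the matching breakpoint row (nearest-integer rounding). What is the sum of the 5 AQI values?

648

Tehran 0.14161: bracket 0.05760–0.14281 → index 51–100; slope 49/0.08521, offset 0.08401.
AQI = 51 + 49/0.08521·0.08401 ≈ 99.31 ⇒ 99.
Salt Lake City: row 0.14282–0.20952 (AQI 101–150). (150−101)·(0.14865−0.14282)/(0.20952−0.14282) + 101 = 49·0.00583/0.06670 + 101 ≈ 105.28 → 105.
Santiago 0.15395: bracket 0.14282–0.20952 → index 101–150; slope 49/0.06670, offset 0.01113.
AQI = 101 + 49/0.06670·0.01113 ≈ 109.18 ⇒ 109.
Kraków: 0.22246 lies in 0.20953–0.26746, so I_lo=151, I_hi=200, C_lo=0.20953, C_hi=0.26746.
(200−151)/(0.26746−0.20953) × (0.22246−0.20953) + 151 = 49/0.05793 × 0.01293 + 151 ≈ 161.94 → 162.
Fresno: row 0.20953–0.26746 (AQI 151–200). (200−151)·(0.23553−0.20953)/(0.26746−0.20953) + 151 = 49·0.02600/0.05793 + 151 ≈ 172.99 → 173.
AQIs: Tehran=99, Salt Lake City=105, Santiago=109, Kraków=162, Fresno=173. Sum = 99 + 105 + 109 + 162 + 173 = 648.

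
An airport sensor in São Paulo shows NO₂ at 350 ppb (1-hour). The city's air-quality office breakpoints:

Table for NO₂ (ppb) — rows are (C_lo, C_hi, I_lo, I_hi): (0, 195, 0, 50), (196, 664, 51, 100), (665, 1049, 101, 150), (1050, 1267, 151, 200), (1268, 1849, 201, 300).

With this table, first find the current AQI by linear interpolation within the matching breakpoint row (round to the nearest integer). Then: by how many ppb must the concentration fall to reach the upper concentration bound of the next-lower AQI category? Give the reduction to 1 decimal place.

155.0

NO₂: row 196–664 (AQI 51–100). (100−51)·(350−196)/(664−196) + 51 = 49·154/468 + 51 ≈ 67.12 → 67.
Current AQI 67 is in the Moderate range (51–100). The next-lower category tops out at AQI 50, whose upper concentration bound is 195 ppb.
Reduction needed = 350 − 195 = 155.0 ppb.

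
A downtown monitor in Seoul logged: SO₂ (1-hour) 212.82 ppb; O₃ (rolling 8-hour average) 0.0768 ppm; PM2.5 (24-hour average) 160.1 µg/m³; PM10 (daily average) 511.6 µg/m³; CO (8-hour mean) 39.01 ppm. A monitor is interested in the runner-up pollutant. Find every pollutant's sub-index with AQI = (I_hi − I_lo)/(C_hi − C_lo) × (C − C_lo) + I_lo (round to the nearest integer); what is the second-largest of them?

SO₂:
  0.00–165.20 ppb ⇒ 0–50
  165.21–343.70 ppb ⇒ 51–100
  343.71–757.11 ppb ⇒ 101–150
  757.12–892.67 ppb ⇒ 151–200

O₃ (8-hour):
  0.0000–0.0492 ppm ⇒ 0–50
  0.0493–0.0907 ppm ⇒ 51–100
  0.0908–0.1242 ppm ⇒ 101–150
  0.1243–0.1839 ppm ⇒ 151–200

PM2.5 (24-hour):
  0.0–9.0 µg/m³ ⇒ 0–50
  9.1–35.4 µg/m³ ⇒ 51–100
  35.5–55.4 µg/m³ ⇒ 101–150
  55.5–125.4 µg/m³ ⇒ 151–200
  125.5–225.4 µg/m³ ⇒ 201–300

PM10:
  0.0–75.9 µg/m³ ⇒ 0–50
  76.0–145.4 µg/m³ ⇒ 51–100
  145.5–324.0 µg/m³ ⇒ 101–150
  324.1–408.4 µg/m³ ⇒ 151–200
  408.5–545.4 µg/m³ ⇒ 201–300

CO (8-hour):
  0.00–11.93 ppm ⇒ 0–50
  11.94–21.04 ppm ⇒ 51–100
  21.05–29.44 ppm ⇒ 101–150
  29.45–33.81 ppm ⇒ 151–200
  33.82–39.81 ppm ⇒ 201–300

SO₂: row 165.21–343.70 (AQI 51–100). (100−51)·(212.82−165.21)/(343.70−165.21) + 51 = 49·47.61/178.49 + 51 ≈ 64.07 → 64.
O₃ 0.0768: bracket 0.0493–0.0907 → index 51–100; slope 49/0.0414, offset 0.0275.
AQI = 51 + 49/0.0414·0.0275 ≈ 83.55 ⇒ 84.
PM2.5: 160.1 lies in 125.5–225.4, so I_lo=201, I_hi=300, C_lo=125.5, C_hi=225.4.
(300−201)/(225.4−125.5) × (160.1−125.5) + 201 = 99/99.9 × 34.6 + 201 ≈ 235.29 → 235.
PM10: 511.6 lies in 408.5–545.4, so I_lo=201, I_hi=300, C_lo=408.5, C_hi=545.4.
(300−201)/(545.4−408.5) × (511.6−408.5) + 201 = 99/136.9 × 103.1 + 201 ≈ 275.56 → 276.
CO: 39.01 ∈ [33.82, 39.81] ↔ index [201, 300].
201 + (39.01−33.82)·(300−201)/(39.81−33.82) = 201 + 5.19·99/5.99 ≈ 286.78, so AQI = 287.
Sub-indices: SO₂→64, O₃→84, PM2.5→235, PM10→276, CO→287. Ranked high→low: 287, 276, 235, 84, 64. Second-highest sub-index = 276.

276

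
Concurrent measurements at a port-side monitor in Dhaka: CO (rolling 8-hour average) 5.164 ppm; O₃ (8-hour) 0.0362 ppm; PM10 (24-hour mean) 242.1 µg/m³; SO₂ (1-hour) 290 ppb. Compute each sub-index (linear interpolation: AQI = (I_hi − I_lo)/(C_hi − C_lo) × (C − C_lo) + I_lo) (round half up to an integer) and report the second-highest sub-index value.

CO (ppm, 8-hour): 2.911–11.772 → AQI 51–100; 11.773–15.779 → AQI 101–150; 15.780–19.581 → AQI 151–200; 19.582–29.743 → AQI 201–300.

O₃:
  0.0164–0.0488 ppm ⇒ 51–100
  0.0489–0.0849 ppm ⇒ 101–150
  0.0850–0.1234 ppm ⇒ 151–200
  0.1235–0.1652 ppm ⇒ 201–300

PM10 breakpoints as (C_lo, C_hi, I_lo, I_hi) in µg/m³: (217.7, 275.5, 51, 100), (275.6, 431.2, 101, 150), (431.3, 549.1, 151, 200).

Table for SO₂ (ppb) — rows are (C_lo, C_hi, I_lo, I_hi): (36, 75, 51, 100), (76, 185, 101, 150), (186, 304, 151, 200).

CO: 5.164 ∈ [2.911, 11.772] ↔ index [51, 100].
51 + (5.164−2.911)·(100−51)/(11.772−2.911) = 51 + 2.253·49/8.861 ≈ 63.46, so AQI = 63.
O₃: row 0.0164–0.0488 (AQI 51–100). (100−51)·(0.0362−0.0164)/(0.0488−0.0164) + 51 = 49·0.0198/0.0324 + 51 ≈ 80.94 → 81.
PM10: 242.1 lies in 217.7–275.5, so I_lo=51, I_hi=100, C_lo=217.7, C_hi=275.5.
(100−51)/(275.5−217.7) × (242.1−217.7) + 51 = 49/57.8 × 24.4 + 51 ≈ 71.69 → 72.
SO₂: row 186–304 (AQI 151–200). (200−151)·(290−186)/(304−186) + 151 = 49·104/118 + 151 ≈ 194.19 → 194.
Sub-indices: CO→63, O₃→81, PM10→72, SO₂→194. Ranked high→low: 194, 81, 72, 63. Second-highest sub-index = 81.

81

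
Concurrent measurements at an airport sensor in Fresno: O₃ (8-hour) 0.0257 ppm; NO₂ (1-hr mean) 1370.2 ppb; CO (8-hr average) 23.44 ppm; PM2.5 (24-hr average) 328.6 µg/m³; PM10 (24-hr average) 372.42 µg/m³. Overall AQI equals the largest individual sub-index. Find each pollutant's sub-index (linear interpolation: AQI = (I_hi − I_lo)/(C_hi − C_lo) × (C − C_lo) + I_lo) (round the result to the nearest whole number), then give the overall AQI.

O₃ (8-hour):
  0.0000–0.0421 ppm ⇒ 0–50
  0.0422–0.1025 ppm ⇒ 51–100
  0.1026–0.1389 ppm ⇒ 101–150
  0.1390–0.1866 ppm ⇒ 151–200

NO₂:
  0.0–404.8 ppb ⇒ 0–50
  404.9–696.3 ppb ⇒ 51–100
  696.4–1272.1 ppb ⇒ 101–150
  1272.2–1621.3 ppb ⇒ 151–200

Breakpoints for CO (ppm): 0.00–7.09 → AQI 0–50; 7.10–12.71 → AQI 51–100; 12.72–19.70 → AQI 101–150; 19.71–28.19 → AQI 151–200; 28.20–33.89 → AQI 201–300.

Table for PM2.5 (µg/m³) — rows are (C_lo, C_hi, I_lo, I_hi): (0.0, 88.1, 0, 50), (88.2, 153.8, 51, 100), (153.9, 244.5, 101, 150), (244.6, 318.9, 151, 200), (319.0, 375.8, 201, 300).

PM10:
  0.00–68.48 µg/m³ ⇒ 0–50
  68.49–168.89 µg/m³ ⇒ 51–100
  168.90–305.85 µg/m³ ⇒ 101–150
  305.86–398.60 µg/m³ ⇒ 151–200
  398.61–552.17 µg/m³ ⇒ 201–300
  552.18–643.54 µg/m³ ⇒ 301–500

O₃: row 0.0000–0.0421 (AQI 0–50). (50−0)·(0.0257−0.0000)/(0.0421−0.0000) + 0 = 50·0.0257/0.0421 + 0 ≈ 30.52 → 31.
NO₂: 1370.2 ∈ [1272.2, 1621.3] ↔ index [151, 200].
151 + (1370.2−1272.2)·(200−151)/(1621.3−1272.2) = 151 + 98.0·49/349.1 ≈ 164.76, so AQI = 165.
CO: 23.44 lies in 19.71–28.19, so I_lo=151, I_hi=200, C_lo=19.71, C_hi=28.19.
(200−151)/(28.19−19.71) × (23.44−19.71) + 151 = 49/8.48 × 3.73 + 151 ≈ 172.55 → 173.
PM2.5: 328.6 lies in 319.0–375.8, so I_lo=201, I_hi=300, C_lo=319.0, C_hi=375.8.
(300−201)/(375.8−319.0) × (328.6−319.0) + 201 = 99/56.8 × 9.6 + 201 ≈ 217.73 → 218.
PM10: row 305.86–398.60 (AQI 151–200). (200−151)·(372.42−305.86)/(398.60−305.86) + 151 = 49·66.56/92.74 + 151 ≈ 186.17 → 186.
Sub-indices: O₃→31, NO₂→165, CO→173, PM2.5→218, PM10→186. Overall AQI = max = 218; dominant pollutant is PM2.5.
AQI 218: Very Unhealthy.

218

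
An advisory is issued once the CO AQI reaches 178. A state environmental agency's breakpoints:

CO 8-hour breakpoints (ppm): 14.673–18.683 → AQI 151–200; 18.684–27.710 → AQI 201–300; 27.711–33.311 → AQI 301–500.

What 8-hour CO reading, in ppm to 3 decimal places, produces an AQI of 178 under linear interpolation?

AQI 178 lies in the 151–200 band, which corresponds to 14.673–18.683 ppm.
C = 14.673 + (178−151)×(18.683−14.673)/(200−151) = 14.673 + 27×4.010/49 ≈ 16.88259 ppm → 16.883 ppm to 3 dp.

16.883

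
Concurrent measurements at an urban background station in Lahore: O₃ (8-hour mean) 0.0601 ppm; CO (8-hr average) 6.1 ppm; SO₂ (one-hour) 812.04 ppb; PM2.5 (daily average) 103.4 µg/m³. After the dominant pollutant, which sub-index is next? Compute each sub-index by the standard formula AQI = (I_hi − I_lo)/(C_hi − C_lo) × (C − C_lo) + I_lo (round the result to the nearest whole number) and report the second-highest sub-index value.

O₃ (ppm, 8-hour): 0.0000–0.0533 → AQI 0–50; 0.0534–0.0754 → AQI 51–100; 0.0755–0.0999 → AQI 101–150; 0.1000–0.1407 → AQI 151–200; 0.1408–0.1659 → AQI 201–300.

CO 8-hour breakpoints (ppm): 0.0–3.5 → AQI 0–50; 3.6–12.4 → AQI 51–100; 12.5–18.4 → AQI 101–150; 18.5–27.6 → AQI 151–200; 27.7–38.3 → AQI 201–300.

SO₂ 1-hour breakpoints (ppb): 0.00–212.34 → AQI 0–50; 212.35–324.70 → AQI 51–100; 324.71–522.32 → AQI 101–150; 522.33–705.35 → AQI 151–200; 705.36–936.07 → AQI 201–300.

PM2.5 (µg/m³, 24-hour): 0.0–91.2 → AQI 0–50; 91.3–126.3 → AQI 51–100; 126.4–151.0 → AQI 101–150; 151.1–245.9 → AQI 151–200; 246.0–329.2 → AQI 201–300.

O₃: 0.0601 ∈ [0.0534, 0.0754] ↔ index [51, 100].
51 + (0.0601−0.0534)·(100−51)/(0.0754−0.0534) = 51 + 0.0067·49/0.0220 ≈ 65.92, so AQI = 66.
CO 6.1: bracket 3.6–12.4 → index 51–100; slope 49/8.8, offset 2.5.
AQI = 51 + 49/8.8·2.5 ≈ 64.92 ⇒ 65.
SO₂: 812.04 ∈ [705.36, 936.07] ↔ index [201, 300].
201 + (812.04−705.36)·(300−201)/(936.07−705.36) = 201 + 106.68·99/230.71 ≈ 246.78, so AQI = 247.
PM2.5: 103.4 ∈ [91.3, 126.3] ↔ index [51, 100].
51 + (103.4−91.3)·(100−51)/(126.3−91.3) = 51 + 12.1·49/35.0 ≈ 67.94, so AQI = 68.
Sub-indices: O₃→66, CO→65, SO₂→247, PM2.5→68. Ranked high→low: 247, 68, 66, 65. Second-highest sub-index = 68.

68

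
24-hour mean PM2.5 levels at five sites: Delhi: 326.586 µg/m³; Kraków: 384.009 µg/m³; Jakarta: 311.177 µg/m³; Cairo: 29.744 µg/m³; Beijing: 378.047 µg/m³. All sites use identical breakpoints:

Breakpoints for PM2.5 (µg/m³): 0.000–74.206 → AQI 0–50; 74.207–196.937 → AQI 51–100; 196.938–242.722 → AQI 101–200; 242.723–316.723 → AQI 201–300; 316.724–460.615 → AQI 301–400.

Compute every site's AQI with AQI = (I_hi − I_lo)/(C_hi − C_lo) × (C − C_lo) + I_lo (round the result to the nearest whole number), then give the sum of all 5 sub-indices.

1311

Delhi: 326.586 lies in 316.724–460.615, so I_lo=301, I_hi=400, C_lo=316.724, C_hi=460.615.
(400−301)/(460.615−316.724) × (326.586−316.724) + 301 = 99/143.891 × 9.862 + 301 ≈ 307.79 → 308.
Kraków: row 316.724–460.615 (AQI 301–400). (400−301)·(384.009−316.724)/(460.615−316.724) + 301 = 99·67.285/143.891 + 301 ≈ 347.29 → 347.
Jakarta: 311.177 lies in 242.723–316.723, so I_lo=201, I_hi=300, C_lo=242.723, C_hi=316.723.
(300−201)/(316.723−242.723) × (311.177−242.723) + 201 = 99/74.000 × 68.454 + 201 ≈ 292.58 → 293.
Cairo: 29.744 lies in 0.000–74.206, so I_lo=0, I_hi=50, C_lo=0.000, C_hi=74.206.
(50−0)/(74.206−0.000) × (29.744−0.000) + 0 = 50/74.206 × 29.744 + 0 ≈ 20.04 → 20.
Beijing 378.047: bracket 316.724–460.615 → index 301–400; slope 99/143.891, offset 61.323.
AQI = 301 + 99/143.891·61.323 ≈ 343.19 ⇒ 343.
AQIs: Delhi=308, Kraków=347, Jakarta=293, Cairo=20, Beijing=343. Sum = 308 + 347 + 293 + 20 + 343 = 1311.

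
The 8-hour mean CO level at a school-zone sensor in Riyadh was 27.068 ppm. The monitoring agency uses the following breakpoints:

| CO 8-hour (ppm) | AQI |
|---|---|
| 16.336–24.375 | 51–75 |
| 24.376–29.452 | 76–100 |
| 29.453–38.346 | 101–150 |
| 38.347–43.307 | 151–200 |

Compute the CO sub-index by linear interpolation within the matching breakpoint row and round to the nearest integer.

89

CO: 27.068 ∈ [24.376, 29.452] ↔ index [76, 100].
76 + (27.068−24.376)·(100−76)/(29.452−24.376) = 76 + 2.692·24/5.076 ≈ 88.73, so AQI = 89.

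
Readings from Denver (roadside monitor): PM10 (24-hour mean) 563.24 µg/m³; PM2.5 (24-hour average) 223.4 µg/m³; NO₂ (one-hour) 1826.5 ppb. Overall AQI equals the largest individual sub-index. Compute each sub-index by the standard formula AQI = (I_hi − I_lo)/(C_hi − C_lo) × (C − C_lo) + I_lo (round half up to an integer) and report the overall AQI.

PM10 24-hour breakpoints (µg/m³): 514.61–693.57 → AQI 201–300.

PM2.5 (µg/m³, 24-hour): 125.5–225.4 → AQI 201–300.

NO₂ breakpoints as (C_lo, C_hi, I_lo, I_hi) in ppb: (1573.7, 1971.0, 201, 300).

298

PM10 563.24: bracket 514.61–693.57 → index 201–300; slope 99/178.96, offset 48.63.
AQI = 201 + 99/178.96·48.63 ≈ 227.90 ⇒ 228.
PM2.5: 223.4 lies in 125.5–225.4, so I_lo=201, I_hi=300, C_lo=125.5, C_hi=225.4.
(300−201)/(225.4−125.5) × (223.4−125.5) + 201 = 99/99.9 × 97.9 + 201 ≈ 298.02 → 298.
NO₂ 1826.5: bracket 1573.7–1971.0 → index 201–300; slope 99/397.3, offset 252.8.
AQI = 201 + 99/397.3·252.8 ≈ 263.99 ⇒ 264.
Sub-indices: PM10→228, PM2.5→298, NO₂→264. Overall AQI = max = 298; dominant pollutant is PM2.5.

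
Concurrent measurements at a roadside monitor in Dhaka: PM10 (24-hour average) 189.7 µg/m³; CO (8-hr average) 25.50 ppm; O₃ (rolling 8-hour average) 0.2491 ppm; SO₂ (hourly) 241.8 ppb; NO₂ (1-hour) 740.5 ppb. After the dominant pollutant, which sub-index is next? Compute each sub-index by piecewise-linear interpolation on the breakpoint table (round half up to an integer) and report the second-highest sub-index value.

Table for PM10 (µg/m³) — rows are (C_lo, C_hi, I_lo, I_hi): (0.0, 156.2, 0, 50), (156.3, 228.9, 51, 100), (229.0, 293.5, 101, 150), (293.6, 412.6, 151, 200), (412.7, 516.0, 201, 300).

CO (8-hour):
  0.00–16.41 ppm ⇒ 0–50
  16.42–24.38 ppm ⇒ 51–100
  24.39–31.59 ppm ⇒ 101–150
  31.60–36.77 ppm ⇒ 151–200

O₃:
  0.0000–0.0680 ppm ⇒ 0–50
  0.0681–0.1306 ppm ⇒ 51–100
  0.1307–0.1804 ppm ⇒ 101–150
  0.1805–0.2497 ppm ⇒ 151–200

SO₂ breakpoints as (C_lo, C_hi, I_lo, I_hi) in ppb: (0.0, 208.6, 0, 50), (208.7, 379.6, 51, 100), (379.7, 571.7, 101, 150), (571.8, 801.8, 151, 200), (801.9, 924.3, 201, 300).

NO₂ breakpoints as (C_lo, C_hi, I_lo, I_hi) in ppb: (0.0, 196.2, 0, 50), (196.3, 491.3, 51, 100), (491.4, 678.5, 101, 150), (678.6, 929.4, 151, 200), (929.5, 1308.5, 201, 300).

163

PM10 189.7: bracket 156.3–228.9 → index 51–100; slope 49/72.6, offset 33.4.
AQI = 51 + 49/72.6·33.4 ≈ 73.54 ⇒ 74.
CO: 25.50 ∈ [24.39, 31.59] ↔ index [101, 150].
101 + (25.50−24.39)·(150−101)/(31.59−24.39) = 101 + 1.11·49/7.20 ≈ 108.55, so AQI = 109.
O₃: 0.2491 ∈ [0.1805, 0.2497] ↔ index [151, 200].
151 + (0.2491−0.1805)·(200−151)/(0.2497−0.1805) = 151 + 0.0686·49/0.0692 ≈ 199.58, so AQI = 200.
SO₂: 241.8 lies in 208.7–379.6, so I_lo=51, I_hi=100, C_lo=208.7, C_hi=379.6.
(100−51)/(379.6−208.7) × (241.8−208.7) + 51 = 49/170.9 × 33.1 + 51 ≈ 60.49 → 60.
NO₂: row 678.6–929.4 (AQI 151–200). (200−151)·(740.5−678.6)/(929.4−678.6) + 151 = 49·61.9/250.8 + 151 ≈ 163.09 → 163.
Sub-indices: PM10→74, CO→109, O₃→200, SO₂→60, NO₂→163. Ranked high→low: 200, 163, 109, 74, 60. Second-highest sub-index = 163.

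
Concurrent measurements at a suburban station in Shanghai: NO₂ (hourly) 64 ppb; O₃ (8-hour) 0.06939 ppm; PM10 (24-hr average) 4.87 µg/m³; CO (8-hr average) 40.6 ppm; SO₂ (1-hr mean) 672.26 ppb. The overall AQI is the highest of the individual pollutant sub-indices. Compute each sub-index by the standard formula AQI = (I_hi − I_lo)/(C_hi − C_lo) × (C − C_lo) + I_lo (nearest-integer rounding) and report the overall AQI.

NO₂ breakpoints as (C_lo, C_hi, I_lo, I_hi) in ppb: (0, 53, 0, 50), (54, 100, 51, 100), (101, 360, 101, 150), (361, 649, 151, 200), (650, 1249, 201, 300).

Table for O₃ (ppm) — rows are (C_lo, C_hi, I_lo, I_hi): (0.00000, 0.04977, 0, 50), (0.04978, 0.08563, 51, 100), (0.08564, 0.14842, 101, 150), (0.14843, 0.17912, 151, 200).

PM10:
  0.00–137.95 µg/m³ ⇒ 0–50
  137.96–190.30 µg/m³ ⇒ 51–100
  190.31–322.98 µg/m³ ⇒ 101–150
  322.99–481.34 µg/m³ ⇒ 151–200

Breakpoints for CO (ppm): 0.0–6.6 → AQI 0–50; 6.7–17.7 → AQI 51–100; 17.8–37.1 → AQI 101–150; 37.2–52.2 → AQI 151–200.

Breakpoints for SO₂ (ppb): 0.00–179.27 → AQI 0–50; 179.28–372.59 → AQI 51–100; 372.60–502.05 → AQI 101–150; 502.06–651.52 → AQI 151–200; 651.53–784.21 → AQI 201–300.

NO₂: 64 ∈ [54, 100] ↔ index [51, 100].
51 + (64−54)·(100−51)/(100−54) = 51 + 10·49/46 ≈ 61.65, so AQI = 62.
O₃: row 0.04978–0.08563 (AQI 51–100). (100−51)·(0.06939−0.04978)/(0.08563−0.04978) + 51 = 49·0.01961/0.03585 + 51 ≈ 77.80 → 78.
PM10 4.87: bracket 0.00–137.95 → index 0–50; slope 50/137.95, offset 4.87.
AQI = 0 + 50/137.95·4.87 ≈ 1.77 ⇒ 2.
CO 40.6: bracket 37.2–52.2 → index 151–200; slope 49/15.0, offset 3.4.
AQI = 151 + 49/15.0·3.4 ≈ 162.11 ⇒ 162.
SO₂: 672.26 ∈ [651.53, 784.21] ↔ index [201, 300].
201 + (672.26−651.53)·(300−201)/(784.21−651.53) = 201 + 20.73·99/132.68 ≈ 216.47, so AQI = 216.
Sub-indices: NO₂→62, O₃→78, PM10→2, CO→162, SO₂→216. Overall AQI = max = 216; dominant pollutant is SO₂.
AQI 216: Very Unhealthy.

216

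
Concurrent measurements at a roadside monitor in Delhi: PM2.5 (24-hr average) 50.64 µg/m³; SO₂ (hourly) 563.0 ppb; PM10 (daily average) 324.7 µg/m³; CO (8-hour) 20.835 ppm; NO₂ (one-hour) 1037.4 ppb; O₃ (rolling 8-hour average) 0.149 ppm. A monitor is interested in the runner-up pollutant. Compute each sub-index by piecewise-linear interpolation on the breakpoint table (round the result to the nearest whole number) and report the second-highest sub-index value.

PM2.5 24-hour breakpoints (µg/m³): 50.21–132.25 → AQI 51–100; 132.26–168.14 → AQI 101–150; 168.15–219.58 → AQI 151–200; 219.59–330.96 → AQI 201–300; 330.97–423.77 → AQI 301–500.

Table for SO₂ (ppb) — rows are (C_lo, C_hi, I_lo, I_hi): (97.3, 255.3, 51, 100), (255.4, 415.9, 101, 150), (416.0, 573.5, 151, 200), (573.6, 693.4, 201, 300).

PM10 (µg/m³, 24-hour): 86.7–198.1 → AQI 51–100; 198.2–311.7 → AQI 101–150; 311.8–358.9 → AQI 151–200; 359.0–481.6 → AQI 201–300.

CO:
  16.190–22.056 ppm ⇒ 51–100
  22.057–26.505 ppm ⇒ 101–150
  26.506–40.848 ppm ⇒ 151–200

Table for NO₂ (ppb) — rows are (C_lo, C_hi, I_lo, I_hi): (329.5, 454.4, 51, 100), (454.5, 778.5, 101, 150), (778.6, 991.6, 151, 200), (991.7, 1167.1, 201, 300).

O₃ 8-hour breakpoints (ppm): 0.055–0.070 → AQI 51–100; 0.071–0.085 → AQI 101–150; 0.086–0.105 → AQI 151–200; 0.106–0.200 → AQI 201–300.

227

PM2.5 50.64: bracket 50.21–132.25 → index 51–100; slope 49/82.04, offset 0.43.
AQI = 51 + 49/82.04·0.43 ≈ 51.26 ⇒ 51.
SO₂: 563.0 lies in 416.0–573.5, so I_lo=151, I_hi=200, C_lo=416.0, C_hi=573.5.
(200−151)/(573.5−416.0) × (563.0−416.0) + 151 = 49/157.5 × 147.0 + 151 ≈ 196.73 → 197.
PM10: 324.7 ∈ [311.8, 358.9] ↔ index [151, 200].
151 + (324.7−311.8)·(200−151)/(358.9−311.8) = 151 + 12.9·49/47.1 ≈ 164.42, so AQI = 164.
CO: 20.835 ∈ [16.190, 22.056] ↔ index [51, 100].
51 + (20.835−16.190)·(100−51)/(22.056−16.190) = 51 + 4.645·49/5.866 ≈ 89.80, so AQI = 90.
NO₂: 1037.4 lies in 991.7–1167.1, so I_lo=201, I_hi=300, C_lo=991.7, C_hi=1167.1.
(300−201)/(1167.1−991.7) × (1037.4−991.7) + 201 = 99/175.4 × 45.7 + 201 ≈ 226.79 → 227.
O₃: row 0.106–0.200 (AQI 201–300). (300−201)·(0.149−0.106)/(0.200−0.106) + 201 = 99·0.043/0.094 + 201 ≈ 246.29 → 246.
Sub-indices: PM2.5→51, SO₂→197, PM10→164, CO→90, NO₂→227, O₃→246. Ranked high→low: 246, 227, 197, 164, 90, 51. Second-highest sub-index = 227.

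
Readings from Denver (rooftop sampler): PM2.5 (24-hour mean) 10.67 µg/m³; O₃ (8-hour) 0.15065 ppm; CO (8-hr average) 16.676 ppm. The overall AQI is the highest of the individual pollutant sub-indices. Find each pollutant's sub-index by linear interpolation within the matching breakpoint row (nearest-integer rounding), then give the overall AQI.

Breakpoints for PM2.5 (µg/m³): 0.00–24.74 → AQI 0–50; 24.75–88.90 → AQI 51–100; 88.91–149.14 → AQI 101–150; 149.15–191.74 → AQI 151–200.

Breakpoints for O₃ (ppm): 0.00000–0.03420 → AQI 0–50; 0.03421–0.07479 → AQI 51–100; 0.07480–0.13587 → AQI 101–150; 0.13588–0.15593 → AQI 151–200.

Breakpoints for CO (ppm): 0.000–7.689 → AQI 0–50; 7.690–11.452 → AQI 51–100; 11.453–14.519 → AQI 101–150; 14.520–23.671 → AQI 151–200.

187

PM2.5: 10.67 ∈ [0.00, 24.74] ↔ index [0, 50].
0 + (10.67−0.00)·(50−0)/(24.74−0.00) = 0 + 10.67·50/24.74 ≈ 21.56, so AQI = 22.
O₃ 0.15065: bracket 0.13588–0.15593 → index 151–200; slope 49/0.02005, offset 0.01477.
AQI = 151 + 49/0.02005·0.01477 ≈ 187.10 ⇒ 187.
CO: 16.676 lies in 14.520–23.671, so I_lo=151, I_hi=200, C_lo=14.520, C_hi=23.671.
(200−151)/(23.671−14.520) × (16.676−14.520) + 151 = 49/9.151 × 2.156 + 151 ≈ 162.54 → 163.
Sub-indices: PM2.5→22, O₃→187, CO→163. Overall AQI = max = 187; dominant pollutant is O₃.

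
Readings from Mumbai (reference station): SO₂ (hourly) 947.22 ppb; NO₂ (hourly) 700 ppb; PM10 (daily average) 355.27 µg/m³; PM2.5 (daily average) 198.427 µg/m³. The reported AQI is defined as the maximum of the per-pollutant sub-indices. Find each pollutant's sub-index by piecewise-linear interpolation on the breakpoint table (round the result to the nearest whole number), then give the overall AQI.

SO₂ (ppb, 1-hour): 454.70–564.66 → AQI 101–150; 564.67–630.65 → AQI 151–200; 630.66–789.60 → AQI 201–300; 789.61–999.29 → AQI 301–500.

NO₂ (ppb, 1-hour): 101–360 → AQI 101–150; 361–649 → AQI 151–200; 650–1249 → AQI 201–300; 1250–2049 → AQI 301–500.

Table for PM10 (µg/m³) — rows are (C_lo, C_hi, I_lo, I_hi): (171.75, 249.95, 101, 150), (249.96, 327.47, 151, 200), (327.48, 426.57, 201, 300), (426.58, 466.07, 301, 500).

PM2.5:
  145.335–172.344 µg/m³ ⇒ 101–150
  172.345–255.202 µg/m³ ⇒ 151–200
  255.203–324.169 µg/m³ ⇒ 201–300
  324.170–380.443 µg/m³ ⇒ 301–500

SO₂: 947.22 ∈ [789.61, 999.29] ↔ index [301, 500].
301 + (947.22−789.61)·(500−301)/(999.29−789.61) = 301 + 157.61·199/209.68 ≈ 450.58, so AQI = 451.
NO₂ 700: bracket 650–1249 → index 201–300; slope 99/599, offset 50.
AQI = 201 + 99/599·50 ≈ 209.26 ⇒ 209.
PM10: 355.27 ∈ [327.48, 426.57] ↔ index [201, 300].
201 + (355.27−327.48)·(300−201)/(426.57−327.48) = 201 + 27.79·99/99.09 ≈ 228.76, so AQI = 229.
PM2.5: row 172.345–255.202 (AQI 151–200). (200−151)·(198.427−172.345)/(255.202−172.345) + 151 = 49·26.082/82.857 + 151 ≈ 166.42 → 166.
Sub-indices: SO₂→451, NO₂→209, PM10→229, PM2.5→166. Overall AQI = max = 451; dominant pollutant is SO₂.
AQI 451: Hazardous.

451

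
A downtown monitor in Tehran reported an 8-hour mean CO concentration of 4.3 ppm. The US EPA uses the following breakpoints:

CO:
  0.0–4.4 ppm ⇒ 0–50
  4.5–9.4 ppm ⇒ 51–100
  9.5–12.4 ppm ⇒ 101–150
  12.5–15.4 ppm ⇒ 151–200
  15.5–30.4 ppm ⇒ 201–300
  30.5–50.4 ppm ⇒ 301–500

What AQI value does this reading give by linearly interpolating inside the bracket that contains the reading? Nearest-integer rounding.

49

CO: 4.3 ∈ [0.0, 4.4] ↔ index [0, 50].
0 + (4.3−0.0)·(50−0)/(4.4−0.0) = 0 + 4.3·50/4.4 ≈ 48.86, so AQI = 49.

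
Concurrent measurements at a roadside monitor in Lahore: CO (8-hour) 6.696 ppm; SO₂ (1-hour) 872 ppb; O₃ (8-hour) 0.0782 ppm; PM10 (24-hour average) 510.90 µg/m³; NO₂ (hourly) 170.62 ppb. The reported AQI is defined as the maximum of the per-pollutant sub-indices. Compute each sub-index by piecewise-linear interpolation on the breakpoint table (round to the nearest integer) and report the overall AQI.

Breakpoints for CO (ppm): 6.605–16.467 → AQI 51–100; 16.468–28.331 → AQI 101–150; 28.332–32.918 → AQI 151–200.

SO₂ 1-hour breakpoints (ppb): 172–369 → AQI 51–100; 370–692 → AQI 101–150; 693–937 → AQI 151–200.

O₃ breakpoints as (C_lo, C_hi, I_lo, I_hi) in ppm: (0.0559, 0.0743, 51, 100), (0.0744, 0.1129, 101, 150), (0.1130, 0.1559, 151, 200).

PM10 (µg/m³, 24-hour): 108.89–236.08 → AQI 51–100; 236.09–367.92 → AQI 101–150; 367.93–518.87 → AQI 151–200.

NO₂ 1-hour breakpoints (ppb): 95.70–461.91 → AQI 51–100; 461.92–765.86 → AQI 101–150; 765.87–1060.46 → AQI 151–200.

CO: 6.696 ∈ [6.605, 16.467] ↔ index [51, 100].
51 + (6.696−6.605)·(100−51)/(16.467−6.605) = 51 + 0.091·49/9.862 ≈ 51.45, so AQI = 51.
SO₂: 872 lies in 693–937, so I_lo=151, I_hi=200, C_lo=693, C_hi=937.
(200−151)/(937−693) × (872−693) + 151 = 49/244 × 179 + 151 ≈ 186.95 → 187.
O₃ 0.0782: bracket 0.0744–0.1129 → index 101–150; slope 49/0.0385, offset 0.0038.
AQI = 101 + 49/0.0385·0.0038 ≈ 105.84 ⇒ 106.
PM10: row 367.93–518.87 (AQI 151–200). (200−151)·(510.90−367.93)/(518.87−367.93) + 151 = 49·142.97/150.94 + 151 ≈ 197.41 → 197.
NO₂: 170.62 lies in 95.70–461.91, so I_lo=51, I_hi=100, C_lo=95.70, C_hi=461.91.
(100−51)/(461.91−95.70) × (170.62−95.70) + 51 = 49/366.21 × 74.92 + 51 ≈ 61.02 → 61.
Sub-indices: CO→51, SO₂→187, O₃→106, PM10→197, NO₂→61. Overall AQI = max = 197; dominant pollutant is PM10.

197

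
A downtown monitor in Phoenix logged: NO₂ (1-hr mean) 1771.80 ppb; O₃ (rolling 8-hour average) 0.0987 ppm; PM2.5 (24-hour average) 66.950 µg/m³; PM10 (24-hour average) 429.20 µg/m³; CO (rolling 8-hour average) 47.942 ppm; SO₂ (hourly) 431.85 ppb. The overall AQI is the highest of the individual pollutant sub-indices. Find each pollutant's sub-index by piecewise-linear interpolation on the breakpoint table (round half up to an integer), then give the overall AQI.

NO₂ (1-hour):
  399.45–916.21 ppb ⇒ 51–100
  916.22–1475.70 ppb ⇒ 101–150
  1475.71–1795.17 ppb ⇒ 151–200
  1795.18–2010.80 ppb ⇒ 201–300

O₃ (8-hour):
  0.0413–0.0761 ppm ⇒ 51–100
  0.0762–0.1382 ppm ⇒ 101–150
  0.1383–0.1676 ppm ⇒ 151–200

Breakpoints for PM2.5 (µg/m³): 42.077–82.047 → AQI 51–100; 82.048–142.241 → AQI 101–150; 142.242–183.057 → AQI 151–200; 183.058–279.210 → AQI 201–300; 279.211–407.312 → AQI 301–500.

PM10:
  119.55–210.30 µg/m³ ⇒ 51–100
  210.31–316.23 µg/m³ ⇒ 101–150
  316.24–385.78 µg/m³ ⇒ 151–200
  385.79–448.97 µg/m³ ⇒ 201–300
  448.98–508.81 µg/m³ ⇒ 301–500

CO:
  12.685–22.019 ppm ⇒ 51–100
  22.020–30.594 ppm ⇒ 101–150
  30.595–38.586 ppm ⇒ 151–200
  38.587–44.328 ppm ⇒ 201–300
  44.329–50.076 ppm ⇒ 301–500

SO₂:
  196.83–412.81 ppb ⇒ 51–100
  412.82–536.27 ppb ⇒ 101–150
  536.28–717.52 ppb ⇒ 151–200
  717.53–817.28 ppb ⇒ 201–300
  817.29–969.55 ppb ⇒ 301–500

426

NO₂: row 1475.71–1795.17 (AQI 151–200). (200−151)·(1771.80−1475.71)/(1795.17−1475.71) + 151 = 49·296.09/319.46 + 151 ≈ 196.42 → 196.
O₃: row 0.0762–0.1382 (AQI 101–150). (150−101)·(0.0987−0.0762)/(0.1382−0.0762) + 101 = 49·0.0225/0.0620 + 101 ≈ 118.78 → 119.
PM2.5: 66.950 ∈ [42.077, 82.047] ↔ index [51, 100].
51 + (66.950−42.077)·(100−51)/(82.047−42.077) = 51 + 24.873·49/39.970 ≈ 81.49, so AQI = 81.
PM10: row 385.79–448.97 (AQI 201–300). (300−201)·(429.20−385.79)/(448.97−385.79) + 201 = 99·43.41/63.18 + 201 ≈ 269.02 → 269.
CO: 47.942 ∈ [44.329, 50.076] ↔ index [301, 500].
301 + (47.942−44.329)·(500−301)/(50.076−44.329) = 301 + 3.613·199/5.747 ≈ 426.11, so AQI = 426.
SO₂: 431.85 lies in 412.82–536.27, so I_lo=101, I_hi=150, C_lo=412.82, C_hi=536.27.
(150−101)/(536.27−412.82) × (431.85−412.82) + 101 = 49/123.45 × 19.03 + 101 ≈ 108.55 → 109.
Sub-indices: NO₂→196, O₃→119, PM2.5→81, PM10→269, CO→426, SO₂→109. Overall AQI = max = 426; dominant pollutant is CO.
AQI 426: Hazardous.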